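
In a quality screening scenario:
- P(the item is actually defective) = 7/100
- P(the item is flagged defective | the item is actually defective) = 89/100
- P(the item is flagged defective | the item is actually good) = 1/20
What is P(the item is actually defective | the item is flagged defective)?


Using Bayes' theorem:
P(A|B) = P(B|A)·P(A) / P(B)

P(the item is flagged defective) = 89/100 × 7/100 + 1/20 × 93/100
= 623/10000 + 93/2000 = 68/625

P(the item is actually defective|the item is flagged defective) = (623/10000) / (68/625) = 623/1088

P(the item is actually defective|the item is flagged defective) = 623/1088 ≈ 57.26%


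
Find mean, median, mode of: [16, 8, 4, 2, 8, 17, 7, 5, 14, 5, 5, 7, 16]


Sorted: [2, 4, 5, 5, 5, 7, 7, 8, 8, 14, 16, 16, 17]
Mean = 114/13
Median = 7
Freq: {16: 2, 8: 2, 4: 1, 2: 1, 17: 1, 7: 2, 5: 3, 14: 1}
Mode: [5]

Mean=114/13, Median=7, Mode=5


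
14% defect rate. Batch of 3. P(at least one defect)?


P(all good) = (43/50)^3 = 79507/125000
P(≥1 defect) = 45493/125000

P = 45493/125000 ≈ 36.39%


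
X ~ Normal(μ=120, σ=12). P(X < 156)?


z = (156-120)/12 = 3.0
P(Z < 3.0) = 0.9987

P(X < 156) ≈ 0.9987


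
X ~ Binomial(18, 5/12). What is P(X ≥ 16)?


P(X ≥ 16) = Σ P(X=i) for i=16..18
P(X=16) = 127105712890625/2958148142320582656
P(X=17) = 5340576171875/1479074071160291328
P(X=18) = 3814697265625/26623333280885243904
Sum = 155487060546875/3327916660110655488

P(X ≥ 16) = 155487060546875/3327916660110655488 ≈ 0.00%


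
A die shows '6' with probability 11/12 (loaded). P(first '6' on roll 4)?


Geometric: P(X=4) = (1-p)^(k-1)×p = (1/12)^3×11/12 = 11/20736

P(X=4) = 11/20736 ≈ 0.05%


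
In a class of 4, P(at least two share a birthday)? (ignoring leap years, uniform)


P(all different) = Π(365-i)/365 for i=0..3
= 0.983644
P(match) = 1 - 0.983644 = 0.016356

P ≈ 0.0164 ≈ 1.64%


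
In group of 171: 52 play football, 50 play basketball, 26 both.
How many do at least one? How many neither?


|A∪B| = 52+50-26 = 76
Neither = 171-76 = 95

At least one: 76; Neither: 95


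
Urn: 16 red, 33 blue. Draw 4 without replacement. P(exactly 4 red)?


Hypergeometric: C(16,4)×C(33,0)/C(49,4)
= 1820×1/211876 = 65/7567

P(X=4) = 65/7567 ≈ 0.86%


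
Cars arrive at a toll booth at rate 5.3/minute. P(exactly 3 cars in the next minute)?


Poisson(λ=5.3): P(X=3) = e^(-λ)×λ^k/k!
= e^(-5.3) × 5.3^3 / 3!
≈ 0.004991593907 × 148.877 / 6 ≈ 0.123856

P(X=3) ≈ 0.123856 ≈ 12.39%


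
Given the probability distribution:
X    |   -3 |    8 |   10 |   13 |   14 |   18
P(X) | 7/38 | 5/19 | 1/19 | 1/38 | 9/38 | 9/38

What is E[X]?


E[X] = Σ x·P(X=x)
= (-3)×(7/38) + (8)×(5/19) + (10)×(1/19) + (13)×(1/38) + (14)×(9/38) + (18)×(9/38)
= 10

E[X] = 10


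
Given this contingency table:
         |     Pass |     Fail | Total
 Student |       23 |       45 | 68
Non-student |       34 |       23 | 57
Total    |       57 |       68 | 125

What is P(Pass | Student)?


P(Pass | Student) = 23/(23+45) = 23/68

P(Pass|Student) = 23/68 ≈ 33.82%


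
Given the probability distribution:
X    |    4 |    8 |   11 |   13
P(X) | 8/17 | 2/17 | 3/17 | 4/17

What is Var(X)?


E[X] = 133/17
E[X²] = 1295/17
Var(X) = E[X²] - (E[X])² = 1295/17 - 17689/289 = 4326/289

Var(X) = 4326/289 ≈ 14.9689


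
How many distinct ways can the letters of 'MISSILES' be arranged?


Letters: 8, freq: {'M': 1, 'I': 2, 'S': 3, 'L': 1, 'E': 1}
8!/(1!×2!×3!×1!×1!) = 40320/12 = 3360

3360


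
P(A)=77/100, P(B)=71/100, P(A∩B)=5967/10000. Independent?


P(A)×P(B) = 5467/10000
P(A∩B) = 5967/10000
Not equal → NOT independent

No, not independent


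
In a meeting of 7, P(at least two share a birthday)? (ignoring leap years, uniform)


P(all different) = Π(365-i)/365 for i=0..6
= 0.943764
P(match) = 1 - 0.943764 = 0.056236

P ≈ 0.0562 ≈ 5.62%


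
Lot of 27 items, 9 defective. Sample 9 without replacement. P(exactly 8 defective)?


Hypergeometric: C(9,8)×C(18,1)/C(27,9)
= 9×18/4686825 = 54/1562275

P(X=8) = 54/1562275 ≈ 0.00%


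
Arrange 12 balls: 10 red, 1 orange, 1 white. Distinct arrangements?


12!/(10!×1!×1!) = 132

132


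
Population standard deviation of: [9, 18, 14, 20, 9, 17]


Mean = 87/6 = 29/2
  (9-29/2)²=121/4
  (18-29/2)²=49/4
  (14-29/2)²=1/4
  (20-29/2)²=121/4
  (9-29/2)²=121/4
  (17-29/2)²=25/4
Σ(x-μ)² = 219/2
σ² = (219/2)/6 = 73/4

σ = √(73/4) ≈ 4.2720


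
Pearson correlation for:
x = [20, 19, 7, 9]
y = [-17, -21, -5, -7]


n=4, Σx=55, Σy=-50, Σxy=-837, Σx²=891, Σy²=804
r = (4×(-837) - 55×(-50))/√((4×891 - 55²)(4×804 - (-50)²))
= -598/√(539×716) = -598/√385924 ≈ -598/621.2278 ≈ -0.9626

r ≈ -0.9626


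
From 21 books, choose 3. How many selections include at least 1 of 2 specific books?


Complement: C(21,3) - C(19,3) = 1330 - 969 = 361

361


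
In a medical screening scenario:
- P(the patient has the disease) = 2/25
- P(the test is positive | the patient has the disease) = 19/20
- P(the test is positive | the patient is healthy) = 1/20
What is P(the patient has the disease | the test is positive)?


Using Bayes' theorem:
P(A|B) = P(B|A)·P(A) / P(B)

P(the test is positive) = 19/20 × 2/25 + 1/20 × 23/25
= 19/250 + 23/500 = 61/500

P(the patient has the disease|the test is positive) = (19/250) / (61/500) = 38/61

P(the patient has the disease|the test is positive) = 38/61 ≈ 62.30%


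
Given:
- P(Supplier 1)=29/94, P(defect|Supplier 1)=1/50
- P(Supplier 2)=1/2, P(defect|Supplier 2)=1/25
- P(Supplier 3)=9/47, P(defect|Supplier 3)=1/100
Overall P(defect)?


P(B) = Σ P(B|Aᵢ)×P(Aᵢ)
  1/50×29/94 = 29/4700
  1/25×1/2 = 1/50
  1/100×9/47 = 9/4700
Sum = 33/1175

P(defect) = 33/1175 ≈ 2.81%


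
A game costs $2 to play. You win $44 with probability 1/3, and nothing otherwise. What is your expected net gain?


E[gain] = (44-2)×1/3 + (-2)×2/3
= 14 - 4/3 = 38/3

Expected net gain = $38/3 ≈ $12.67


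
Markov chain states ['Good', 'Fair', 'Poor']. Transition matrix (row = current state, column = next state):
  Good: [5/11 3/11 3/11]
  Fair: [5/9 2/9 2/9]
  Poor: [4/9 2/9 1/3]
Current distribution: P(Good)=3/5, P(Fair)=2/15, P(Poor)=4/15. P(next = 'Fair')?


P(next=Fair) = Σᵢ P(now=i)×P(i→Fair)
= 3/5×3/11 + 2/15×2/9 + 4/15×2/9
= 9/55 + 4/135 + 8/135 = 25/99

P = 25/99 ≈ 0.2525


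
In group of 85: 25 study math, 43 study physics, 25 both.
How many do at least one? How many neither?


|A∪B| = 25+43-25 = 43
Neither = 85-43 = 42

At least one: 43; Neither: 42


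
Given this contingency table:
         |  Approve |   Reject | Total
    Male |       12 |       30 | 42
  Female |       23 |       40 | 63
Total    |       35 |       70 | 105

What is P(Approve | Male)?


P(Approve | Male) = 12/(12+30) = 12/42 = 2/7

P(Approve|Male) = 2/7 ≈ 28.57%


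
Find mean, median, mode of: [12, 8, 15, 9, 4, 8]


Sorted: [4, 8, 8, 9, 12, 15]
Mean = 56/6 = 28/3
Median = 17/2
Freq: {12: 1, 8: 2, 15: 1, 9: 1, 4: 1}
Mode: [8]

Mean=28/3, Median=17/2, Mode=8


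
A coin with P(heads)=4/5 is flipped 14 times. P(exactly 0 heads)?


Binomial: P(X=0) = C(14,0)×p^0×(1-p)^14
= 1 × 1 × 1/6103515625 = 1/6103515625

P(X=0) = 1/6103515625 ≈ 0.00%


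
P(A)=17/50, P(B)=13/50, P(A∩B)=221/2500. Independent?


P(A)×P(B) = 221/2500
P(A∩B) = 221/2500
Equal ✓ → Independent

Yes, independent


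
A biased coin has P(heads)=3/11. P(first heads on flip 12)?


Geometric: P(X=12) = (1-p)^(k-1)×p = (8/11)^11×3/11 = 25769803776/3138428376721

P(X=12) = 25769803776/3138428376721 ≈ 0.82%


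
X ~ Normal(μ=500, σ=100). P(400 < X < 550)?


z₁=(400-500)/100=-1.0, z₂=(550-500)/100=0.5
P = Φ(0.5) - Φ(-1.0) = 0.691462 - 0.158655 = 0.532807 ≈ 0.5328

P(400 < X < 550) ≈ 0.5328


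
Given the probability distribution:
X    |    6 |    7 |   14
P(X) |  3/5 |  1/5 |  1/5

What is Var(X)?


E[X] = 39/5
E[X²] = 353/5
Var(X) = E[X²] - (E[X])² = 353/5 - 1521/25 = 244/25

Var(X) = 244/25 ≈ 9.7600


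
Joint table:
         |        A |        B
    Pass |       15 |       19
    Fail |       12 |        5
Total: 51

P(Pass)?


P(Pass) = (15+19)/51 = 34/51 = 2/3

P(Pass) = 2/3 ≈ 66.67%


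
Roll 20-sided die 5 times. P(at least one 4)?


P(no 4)^5 = (19/20)^5 = 2476099/3200000
P(≥1) = 1 - 2476099/3200000 = 723901/3200000

P = 723901/3200000 ≈ 22.62%


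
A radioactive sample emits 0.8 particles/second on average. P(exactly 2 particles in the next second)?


Poisson(λ=0.8): P(X=2) = e^(-λ)×λ^k/k!
= e^(-0.8) × 0.8^2 / 2!
≈ 0.4493289641 × 0.64 / 2 ≈ 0.143785

P(X=2) ≈ 0.143785 ≈ 14.38%


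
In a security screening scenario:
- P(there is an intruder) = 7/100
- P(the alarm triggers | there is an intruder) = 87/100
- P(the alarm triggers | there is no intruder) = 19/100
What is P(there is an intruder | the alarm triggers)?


Using Bayes' theorem:
P(A|B) = P(B|A)·P(A) / P(B)

P(the alarm triggers) = 87/100 × 7/100 + 19/100 × 93/100
= 609/10000 + 1767/10000 = 297/1250

P(there is an intruder|the alarm triggers) = (609/10000) / (297/1250) = 203/792

P(there is an intruder|the alarm triggers) = 203/792 ≈ 25.63%


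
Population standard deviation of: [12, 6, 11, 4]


Mean = 33/4
  (12-33/4)²=225/16
  (6-33/4)²=81/16
  (11-33/4)²=121/16
  (4-33/4)²=289/16
Σ(x-μ)² = 179/4
σ² = (179/4)/4 = 179/16

σ = √(179/16) ≈ 3.3448


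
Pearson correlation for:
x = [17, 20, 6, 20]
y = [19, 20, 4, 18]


n=4, Σx=63, Σy=61, Σxy=1107, Σx²=1125, Σy²=1101
r = (4×1107 - 63×61)/√((4×1125 - 63²)(4×1101 - 61²))
= 585/√(531×683) = 585/√362673 ≈ 585/602.2234 ≈ 0.9714

r ≈ 0.9714


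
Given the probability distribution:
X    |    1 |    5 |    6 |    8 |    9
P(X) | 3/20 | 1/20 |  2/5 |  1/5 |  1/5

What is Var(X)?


E[X] = 31/5
E[X²] = 224/5
Var(X) = E[X²] - (E[X])² = 224/5 - 961/25 = 159/25

Var(X) = 159/25 ≈ 6.3600


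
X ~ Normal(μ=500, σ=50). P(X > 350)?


z = (350-500)/50 = -3.0
P(X > 350) = 1 - P(Z ≤ -3.0) = 1 - 0.0013 = 0.9987

P(X > 350) ≈ 0.9987


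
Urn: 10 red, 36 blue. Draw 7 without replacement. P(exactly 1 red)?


Hypergeometric: C(10,1)×C(36,6)/C(46,7)
= 10×1947792/53524680 = 14756/40549

P(X=1) = 14756/40549 ≈ 36.39%


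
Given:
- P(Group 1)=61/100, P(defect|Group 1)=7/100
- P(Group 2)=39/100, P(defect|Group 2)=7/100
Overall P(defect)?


P(B) = Σ P(B|Aᵢ)×P(Aᵢ)
  7/100×61/100 = 427/10000
  7/100×39/100 = 273/10000
Sum = 7/100

P(defect) = 7/100 ≈ 7.00%


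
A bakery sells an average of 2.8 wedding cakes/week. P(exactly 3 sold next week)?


Poisson(λ=2.8): P(X=3) = e^(-λ)×λ^k/k!
= e^(-2.8) × 2.8^3 / 3!
≈ 0.06081006263 × 21.952 / 6 ≈ 0.222484

P(X=3) ≈ 0.222484 ≈ 22.25%


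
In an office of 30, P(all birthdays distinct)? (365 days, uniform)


P(all different) = Π(365-i)/365 for i=0..29
= (365/365)×(364/365)×...×(336/365)
= 0.293684

P ≈ 0.2937 ≈ 29.37%


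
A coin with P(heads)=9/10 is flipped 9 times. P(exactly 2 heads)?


Binomial: P(X=2) = C(9,2)×p^2×(1-p)^7
= 36 × 81/100 × 1/10000000 = 729/250000000

P(X=2) = 729/250000000 ≈ 0.00%


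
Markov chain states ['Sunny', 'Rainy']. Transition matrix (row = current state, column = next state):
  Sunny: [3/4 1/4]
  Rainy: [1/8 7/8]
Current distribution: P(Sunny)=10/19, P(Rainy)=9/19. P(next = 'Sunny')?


P(next=Sunny) = Σᵢ P(now=i)×P(i→Sunny)
= 10/19×3/4 + 9/19×1/8
= 15/38 + 9/152 = 69/152

P = 69/152 ≈ 0.4539


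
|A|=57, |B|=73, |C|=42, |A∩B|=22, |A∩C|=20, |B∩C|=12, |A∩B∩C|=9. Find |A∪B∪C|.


|A∪B∪C| = 57+73+42-22-20-12+9 = 127

|A∪B∪C| = 127


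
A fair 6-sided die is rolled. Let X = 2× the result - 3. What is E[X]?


E[die] = (1+6)/2 = 7/2
E[X] = 2×7/2 - 3 = 4

E[X] = 4


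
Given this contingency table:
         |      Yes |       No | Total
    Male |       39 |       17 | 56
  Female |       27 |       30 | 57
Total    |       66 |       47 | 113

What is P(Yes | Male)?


P(Yes | Male) = 39/(39+17) = 39/56

P(Yes|Male) = 39/56 ≈ 69.64%


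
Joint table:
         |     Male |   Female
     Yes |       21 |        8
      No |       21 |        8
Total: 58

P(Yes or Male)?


P(Yes∨Male) = P(Yes) + P(Male) - P(Yes∧Male)
= (29 + 42 - 21)/58 = 50/58 = 25/29

P = 25/29 ≈ 86.21%


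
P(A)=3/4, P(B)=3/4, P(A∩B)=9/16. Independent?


P(A)×P(B) = 9/16
P(A∩B) = 9/16
Equal ✓ → Independent

Yes, independent


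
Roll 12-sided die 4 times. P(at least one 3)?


P(no 3)^4 = (11/12)^4 = 14641/20736
P(≥1) = 1 - 14641/20736 = 6095/20736

P = 6095/20736 ≈ 29.39%


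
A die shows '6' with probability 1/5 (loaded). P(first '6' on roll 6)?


Geometric: P(X=6) = (1-p)^(k-1)×p = (4/5)^5×1/5 = 1024/15625

P(X=6) = 1024/15625 ≈ 6.55%


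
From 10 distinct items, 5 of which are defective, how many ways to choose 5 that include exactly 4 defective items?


Choose 4 of the 5 defective items and 1 of the other 5 items:
C(5,4)×C(5,1) = 5×5 = 25

25


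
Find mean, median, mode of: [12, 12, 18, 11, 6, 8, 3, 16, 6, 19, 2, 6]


Sorted: [2, 3, 6, 6, 6, 8, 11, 12, 12, 16, 18, 19]
Mean = 119/12
Median = 19/2
Freq: {12: 2, 18: 1, 11: 1, 6: 3, 8: 1, 3: 1, 16: 1, 19: 1, 2: 1}
Mode: [6]

Mean=119/12, Median=19/2, Mode=6


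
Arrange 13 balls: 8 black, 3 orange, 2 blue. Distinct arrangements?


13!/(8!×3!×2!) = 12870

12870


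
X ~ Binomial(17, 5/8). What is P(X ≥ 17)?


P(X ≥ 17) = Σ P(X=i) for i=17..17
P(X=17) = 762939453125/2251799813685248
Sum = 762939453125/2251799813685248

P(X ≥ 17) = 762939453125/2251799813685248 ≈ 0.03%


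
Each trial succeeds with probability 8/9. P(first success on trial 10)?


Geometric: P(X=10) = (1-p)^(k-1)×p = (1/9)^9×8/9 = 8/3486784401

P(X=10) = 8/3486784401 ≈ 0.00%


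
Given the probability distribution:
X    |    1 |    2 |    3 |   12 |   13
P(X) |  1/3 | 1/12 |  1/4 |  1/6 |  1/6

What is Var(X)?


E[X] = 65/12
E[X²] = 661/12
Var(X) = E[X²] - (E[X])² = 661/12 - 4225/144 = 3707/144

Var(X) = 3707/144 ≈ 25.7431


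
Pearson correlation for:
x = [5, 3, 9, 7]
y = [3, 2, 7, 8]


n=4, Σx=24, Σy=20, Σxy=140, Σx²=164, Σy²=126
r = (4×140 - 24×20)/√((4×164 - 24²)(4×126 - 20²))
= 80/√(80×104) = 80/√8320 ≈ 80/91.2140 ≈ 0.8771

r ≈ 0.8771


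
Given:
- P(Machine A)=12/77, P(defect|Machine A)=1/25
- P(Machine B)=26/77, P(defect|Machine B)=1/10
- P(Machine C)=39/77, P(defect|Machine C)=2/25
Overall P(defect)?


P(B) = Σ P(B|Aᵢ)×P(Aᵢ)
  1/25×12/77 = 12/1925
  1/10×26/77 = 13/385
  2/25×39/77 = 78/1925
Sum = 31/385

P(defect) = 31/385 ≈ 8.05%


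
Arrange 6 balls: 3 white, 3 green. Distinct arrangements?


6!/(3!×3!) = 20

20


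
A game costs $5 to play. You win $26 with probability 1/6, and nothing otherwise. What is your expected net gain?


E[gain] = (26-5)×1/6 + (-5)×5/6
= 7/2 - 25/6 = -2/3

Expected net gain = $-2/3 ≈ $-0.67


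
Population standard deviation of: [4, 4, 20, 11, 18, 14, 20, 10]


Mean = 101/8
  (4-101/8)²=4761/64
  (4-101/8)²=4761/64
  (20-101/8)²=3481/64
  (11-101/8)²=169/64
  (18-101/8)²=1849/64
  (14-101/8)²=121/64
  (20-101/8)²=3481/64
  (10-101/8)²=441/64
Σ(x-μ)² = 2383/8
σ² = (2383/8)/8 = 2383/64

σ = √(2383/64) ≈ 6.1020


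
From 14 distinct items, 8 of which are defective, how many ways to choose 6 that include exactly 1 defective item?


Choose 1 of the 8 defective items and 5 of the other 6 items:
C(8,1)×C(6,5) = 8×6 = 48

48


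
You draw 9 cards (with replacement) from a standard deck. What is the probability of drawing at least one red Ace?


P(not a red Ace) = 50/52 = 25/26
P(none in 9 draws) = (25/26)^9 = 3814697265625/5429503678976
P(≥1 red Ace) = 1 - 3814697265625/5429503678976 = 1614806413351/5429503678976

P = 1614806413351/5429503678976 ≈ 29.74%


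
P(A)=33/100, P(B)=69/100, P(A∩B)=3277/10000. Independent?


P(A)×P(B) = 2277/10000
P(A∩B) = 3277/10000
Not equal → NOT independent

No, not independent


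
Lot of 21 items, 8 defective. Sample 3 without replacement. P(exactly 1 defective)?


Hypergeometric: C(8,1)×C(13,2)/C(21,3)
= 8×78/1330 = 312/665

P(X=1) = 312/665 ≈ 46.92%


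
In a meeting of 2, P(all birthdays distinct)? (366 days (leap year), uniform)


P(all different) = Π(366-i)/366 for i=0..1
= (366/366)×(365/366)×...×(365/366)
= 0.997268

P ≈ 0.9973 ≈ 99.73%


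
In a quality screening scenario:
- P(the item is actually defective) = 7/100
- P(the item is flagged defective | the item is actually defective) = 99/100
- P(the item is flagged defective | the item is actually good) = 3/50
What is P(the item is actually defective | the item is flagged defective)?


Using Bayes' theorem:
P(A|B) = P(B|A)·P(A) / P(B)

P(the item is flagged defective) = 99/100 × 7/100 + 3/50 × 93/100
= 693/10000 + 279/5000 = 1251/10000

P(the item is actually defective|the item is flagged defective) = (693/10000) / (1251/10000) = 77/139

P(the item is actually defective|the item is flagged defective) = 77/139 ≈ 55.40%


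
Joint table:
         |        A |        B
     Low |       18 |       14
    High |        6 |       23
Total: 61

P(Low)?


P(Low) = (18+14)/61 = 32/61

P(Low) = 32/61 ≈ 52.46%


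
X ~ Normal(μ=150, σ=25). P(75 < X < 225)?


z₁=(75-150)/25=-3.0, z₂=(225-150)/25=3.0
P = Φ(3.0) - Φ(-3.0) = 0.998650 - 0.001350 = 0.997300 ≈ 0.9973

P(75 < X < 225) ≈ 0.9973


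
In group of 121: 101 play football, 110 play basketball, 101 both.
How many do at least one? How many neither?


|A∪B| = 101+110-101 = 110
Neither = 121-110 = 11

At least one: 110; Neither: 11


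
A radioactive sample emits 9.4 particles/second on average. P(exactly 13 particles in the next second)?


Poisson(λ=9.4): P(X=13) = e^(-λ)×λ^k/k!
= e^(-9.4) × 9.4^13 / 13!
≈ 8.272406556e-05 × 4.47365095925e+12 / 6227020800 ≈ 0.059431

P(X=13) ≈ 0.059431 ≈ 5.94%


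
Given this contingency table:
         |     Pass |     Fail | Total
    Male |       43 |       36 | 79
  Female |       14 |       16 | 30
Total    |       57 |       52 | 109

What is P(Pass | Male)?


P(Pass | Male) = 43/(43+36) = 43/79

P(Pass|Male) = 43/79 ≈ 54.43%


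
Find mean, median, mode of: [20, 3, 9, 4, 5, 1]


Sorted: [1, 3, 4, 5, 9, 20]
Mean = 42/6 = 7
Median = 9/2
Freq: {20: 1, 3: 1, 9: 1, 4: 1, 5: 1, 1: 1}
Mode: No mode

Mean=7, Median=9/2, Mode=No mode


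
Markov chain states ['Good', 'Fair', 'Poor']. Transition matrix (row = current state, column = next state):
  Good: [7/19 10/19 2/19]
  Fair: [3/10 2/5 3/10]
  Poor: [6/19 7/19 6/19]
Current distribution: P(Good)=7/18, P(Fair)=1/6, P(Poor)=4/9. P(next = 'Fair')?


P(next=Fair) = Σᵢ P(now=i)×P(i→Fair)
= 7/18×10/19 + 1/6×2/5 + 4/9×7/19
= 35/171 + 1/15 + 28/171 = 124/285

P = 124/285 ≈ 0.4351


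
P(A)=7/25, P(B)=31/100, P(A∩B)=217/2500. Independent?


P(A)×P(B) = 217/2500
P(A∩B) = 217/2500
Equal ✓ → Independent

Yes, independent


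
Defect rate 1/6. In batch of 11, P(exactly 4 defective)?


Binomial: P(X=4) = C(11,4)×p^4×(1-p)^7
= 330 × 1/1296 × 78125/279936 = 4296875/60466176

P(X=4) = 4296875/60466176 ≈ 7.11%


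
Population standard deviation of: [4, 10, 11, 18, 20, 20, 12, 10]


Mean = 105/8
  (4-105/8)²=5329/64
  (10-105/8)²=625/64
  (11-105/8)²=289/64
  (18-105/8)²=1521/64
  (20-105/8)²=3025/64
  (20-105/8)²=3025/64
  (12-105/8)²=81/64
  (10-105/8)²=625/64
Σ(x-μ)² = 1815/8
σ² = (1815/8)/8 = 1815/64

σ = √(1815/64) ≈ 5.3254


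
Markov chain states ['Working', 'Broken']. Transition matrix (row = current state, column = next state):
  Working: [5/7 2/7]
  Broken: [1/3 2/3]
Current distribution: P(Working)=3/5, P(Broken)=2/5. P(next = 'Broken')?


P(next=Broken) = Σᵢ P(now=i)×P(i→Broken)
= 3/5×2/7 + 2/5×2/3
= 6/35 + 4/15 = 46/105

P = 46/105 ≈ 0.4381


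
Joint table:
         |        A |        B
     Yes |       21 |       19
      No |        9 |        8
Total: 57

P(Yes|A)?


P(Yes|A) = 21/(21+9) = 21/30 = 7/10

P = 7/10 ≈ 70.00%


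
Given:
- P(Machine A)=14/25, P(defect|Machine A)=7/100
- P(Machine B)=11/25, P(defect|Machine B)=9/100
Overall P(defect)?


P(B) = Σ P(B|Aᵢ)×P(Aᵢ)
  7/100×14/25 = 49/1250
  9/100×11/25 = 99/2500
Sum = 197/2500

P(defect) = 197/2500 ≈ 7.88%


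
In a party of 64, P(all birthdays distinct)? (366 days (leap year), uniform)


P(all different) = Π(366-i)/366 for i=0..63
= (366/366)×(365/366)×...×(303/366)
= 0.002858

P ≈ 0.0029 ≈ 0.29%


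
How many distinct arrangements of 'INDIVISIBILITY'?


Letters: 14, freq: {'I': 6, 'N': 1, 'D': 1, 'V': 1, 'S': 1, 'B': 1, 'L': 1, 'T': 1, 'Y': 1}
14!/(6!×1!×1!×1!×1!×1!×1!×1!×1!) = 87178291200/720 = 121080960

121080960


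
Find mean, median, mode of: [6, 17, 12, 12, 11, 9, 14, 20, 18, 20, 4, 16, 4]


Sorted: [4, 4, 6, 9, 11, 12, 12, 14, 16, 17, 18, 20, 20]
Mean = 163/13
Median = 12
Freq: {6: 1, 17: 1, 12: 2, 11: 1, 9: 1, 14: 1, 20: 2, 18: 1, 4: 2, 16: 1}
Mode: [4, 12, 20]

Mean=163/13, Median=12, Mode=[4, 12, 20]


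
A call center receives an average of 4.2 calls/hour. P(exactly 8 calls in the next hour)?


Poisson(λ=4.2): P(X=8) = e^(-λ)×λ^k/k!
= e^(-4.2) × 4.2^8 / 8!
≈ 0.01499557682 × 96826.5199642 / 40320 ≈ 0.036011

P(X=8) ≈ 0.036011 ≈ 3.60%


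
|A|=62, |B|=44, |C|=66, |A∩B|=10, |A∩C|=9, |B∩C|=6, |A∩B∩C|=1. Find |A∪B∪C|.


|A∪B∪C| = 62+44+66-10-9-6+1 = 148

|A∪B∪C| = 148


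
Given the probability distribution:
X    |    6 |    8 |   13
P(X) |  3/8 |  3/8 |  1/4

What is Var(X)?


E[X] = 17/2
E[X²] = 319/4
Var(X) = E[X²] - (E[X])² = 319/4 - 289/4 = 15/2

Var(X) = 15/2 ≈ 7.5000


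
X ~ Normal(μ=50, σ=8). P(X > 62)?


z = (62-50)/8 = 1.5
P(X > 62) = 1 - P(Z ≤ 1.5) = 1 - 0.9332 = 0.0668

P(X > 62) ≈ 0.0668


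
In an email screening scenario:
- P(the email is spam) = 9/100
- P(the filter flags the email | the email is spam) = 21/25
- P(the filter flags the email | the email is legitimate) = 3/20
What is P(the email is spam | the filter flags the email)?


Using Bayes' theorem:
P(A|B) = P(B|A)·P(A) / P(B)

P(the filter flags the email) = 21/25 × 9/100 + 3/20 × 91/100
= 189/2500 + 273/2000 = 2121/10000

P(the email is spam|the filter flags the email) = (189/2500) / (2121/10000) = 36/101

P(the email is spam|the filter flags the email) = 36/101 ≈ 35.64%


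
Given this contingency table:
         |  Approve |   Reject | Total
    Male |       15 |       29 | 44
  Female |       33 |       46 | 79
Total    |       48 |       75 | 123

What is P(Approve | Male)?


P(Approve | Male) = 15/(15+29) = 15/44

P(Approve|Male) = 15/44 ≈ 34.09%


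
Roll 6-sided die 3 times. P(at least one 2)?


P(no 2)^3 = (5/6)^3 = 125/216
P(≥1) = 1 - 125/216 = 91/216

P = 91/216 ≈ 42.13%


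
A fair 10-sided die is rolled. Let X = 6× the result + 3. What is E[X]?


E[die] = (1+10)/2 = 11/2
E[X] = 6×11/2 + 3 = 36

E[X] = 36


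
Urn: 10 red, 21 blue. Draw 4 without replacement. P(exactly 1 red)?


Hypergeometric: C(10,1)×C(21,3)/C(31,4)
= 10×1330/31465 = 380/899

P(X=1) = 380/899 ≈ 42.27%


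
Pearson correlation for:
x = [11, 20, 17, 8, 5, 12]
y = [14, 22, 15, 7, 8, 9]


n=6, Σx=73, Σy=75, Σxy=1053, Σx²=1043, Σy²=1099
r = (6×1053 - 73×75)/√((6×1043 - 73²)(6×1099 - 75²))
= 843/√(929×969) = 843/√900201 ≈ 843/948.7892 ≈ 0.8885

r ≈ 0.8885


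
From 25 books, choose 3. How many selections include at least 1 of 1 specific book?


Complement: C(25,3) - C(24,3) = 2300 - 2024 = 276

276


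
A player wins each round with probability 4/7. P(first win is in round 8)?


Geometric: P(X=8) = (1-p)^(k-1)×p = (3/7)^7×4/7 = 8748/5764801

P(X=8) = 8748/5764801 ≈ 0.15%


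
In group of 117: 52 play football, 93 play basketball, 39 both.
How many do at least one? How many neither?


|A∪B| = 52+93-39 = 106
Neither = 117-106 = 11

At least one: 106; Neither: 11


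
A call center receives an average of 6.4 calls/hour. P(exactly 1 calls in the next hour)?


Poisson(λ=6.4): P(X=1) = e^(-λ)×λ^k/k!
= e^(-6.4) × 6.4^1 / 1!
≈ 0.001661557273 × 6.4 / 1 ≈ 0.010634

P(X=1) ≈ 0.010634 ≈ 1.06%


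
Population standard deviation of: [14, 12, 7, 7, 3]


Mean = 43/5
  (14-43/5)²=729/25
  (12-43/5)²=289/25
  (7-43/5)²=64/25
  (7-43/5)²=64/25
  (3-43/5)²=784/25
Σ(x-μ)² = 386/5
σ² = (386/5)/5 = 386/25

σ = √(386/25) ≈ 3.9294


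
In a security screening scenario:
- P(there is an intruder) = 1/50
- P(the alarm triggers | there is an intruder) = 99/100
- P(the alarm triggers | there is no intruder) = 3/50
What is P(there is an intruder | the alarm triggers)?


Using Bayes' theorem:
P(A|B) = P(B|A)·P(A) / P(B)

P(the alarm triggers) = 99/100 × 1/50 + 3/50 × 49/50
= 99/5000 + 147/2500 = 393/5000

P(there is an intruder|the alarm triggers) = (99/5000) / (393/5000) = 33/131

P(there is an intruder|the alarm triggers) = 33/131 ≈ 25.19%


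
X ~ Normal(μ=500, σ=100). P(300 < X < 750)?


z₁=(300-500)/100=-2.0, z₂=(750-500)/100=2.5
P = Φ(2.5) - Φ(-2.0) = 0.993790 - 0.022750 = 0.971040 ≈ 0.9710

P(300 < X < 750) ≈ 0.9710


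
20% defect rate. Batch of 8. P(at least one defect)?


P(all good) = (4/5)^8 = 65536/390625
P(≥1 defect) = 325089/390625

P = 325089/390625 ≈ 83.22%


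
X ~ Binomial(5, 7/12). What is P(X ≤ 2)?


P(X ≤ 2) = Σ P(X=i) for i=0..2
P(X=0) = 3125/248832
P(X=1) = 21875/248832
P(X=2) = 30625/124416
Sum = 14375/41472

P(X ≤ 2) = 14375/41472 ≈ 34.66%


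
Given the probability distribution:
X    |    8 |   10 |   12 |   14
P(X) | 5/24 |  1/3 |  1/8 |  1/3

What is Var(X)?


E[X] = 67/6
E[X²] = 130
Var(X) = E[X²] - (E[X])² = 130 - 4489/36 = 191/36

Var(X) = 191/36 ≈ 5.3056


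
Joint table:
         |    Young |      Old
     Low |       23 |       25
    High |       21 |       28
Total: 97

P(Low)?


P(Low) = (23+25)/97 = 48/97

P(Low) = 48/97 ≈ 49.48%


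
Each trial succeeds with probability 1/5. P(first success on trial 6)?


Geometric: P(X=6) = (1-p)^(k-1)×p = (4/5)^5×1/5 = 1024/15625

P(X=6) = 1024/15625 ≈ 6.55%


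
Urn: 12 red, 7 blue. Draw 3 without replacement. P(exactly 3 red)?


Hypergeometric: C(12,3)×C(7,0)/C(19,3)
= 220×1/969 = 220/969

P(X=3) = 220/969 ≈ 22.70%


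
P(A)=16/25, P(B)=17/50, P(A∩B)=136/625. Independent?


P(A)×P(B) = 136/625
P(A∩B) = 136/625
Equal ✓ → Independent

Yes, independent


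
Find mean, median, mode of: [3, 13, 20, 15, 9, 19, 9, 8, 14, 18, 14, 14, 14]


Sorted: [3, 8, 9, 9, 13, 14, 14, 14, 14, 15, 18, 19, 20]
Mean = 170/13
Median = 14
Freq: {3: 1, 13: 1, 20: 1, 15: 1, 9: 2, 19: 1, 8: 1, 14: 4, 18: 1}
Mode: [14]

Mean=170/13, Median=14, Mode=14


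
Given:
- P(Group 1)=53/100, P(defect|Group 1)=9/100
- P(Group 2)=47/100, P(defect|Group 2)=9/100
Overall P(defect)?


P(B) = Σ P(B|Aᵢ)×P(Aᵢ)
  9/100×53/100 = 477/10000
  9/100×47/100 = 423/10000
Sum = 9/100

P(defect) = 9/100 ≈ 9.00%


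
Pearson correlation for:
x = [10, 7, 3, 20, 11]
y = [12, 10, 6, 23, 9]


n=5, Σx=51, Σy=60, Σxy=767, Σx²=679, Σy²=890
r = (5×767 - 51×60)/√((5×679 - 51²)(5×890 - 60²))
= 775/√(794×850) = 775/√674900 ≈ 775/821.5230 ≈ 0.9434

r ≈ 0.9434


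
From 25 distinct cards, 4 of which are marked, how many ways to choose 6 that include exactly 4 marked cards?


Choose 4 of the 4 marked cards and 2 of the other 21 cards:
C(4,4)×C(21,2) = 1×210 = 210

210


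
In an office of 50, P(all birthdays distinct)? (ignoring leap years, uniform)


P(all different) = Π(365-i)/365 for i=0..49
= (365/365)×(364/365)×...×(316/365)
= 0.029626

P ≈ 0.0296 ≈ 2.96%


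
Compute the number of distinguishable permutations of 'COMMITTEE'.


Letters: 9, freq: {'C': 1, 'O': 1, 'M': 2, 'I': 1, 'T': 2, 'E': 2}
9!/(1!×1!×2!×1!×2!×2!) = 362880/8 = 45360

45360


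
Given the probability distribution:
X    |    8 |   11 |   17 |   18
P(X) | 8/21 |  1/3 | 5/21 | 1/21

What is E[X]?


E[X] = Σ x·P(X=x)
= (8)×(8/21) + (11)×(1/3) + (17)×(5/21) + (18)×(1/21)
= 244/21

E[X] = 244/21


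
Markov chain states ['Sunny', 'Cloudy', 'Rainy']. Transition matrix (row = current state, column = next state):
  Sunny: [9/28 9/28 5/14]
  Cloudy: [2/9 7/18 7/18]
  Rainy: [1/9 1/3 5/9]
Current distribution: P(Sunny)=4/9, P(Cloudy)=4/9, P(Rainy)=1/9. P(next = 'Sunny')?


P(next=Sunny) = Σᵢ P(now=i)×P(i→Sunny)
= 4/9×9/28 + 4/9×2/9 + 1/9×1/9
= 1/7 + 8/81 + 1/81 = 16/63

P = 16/63 ≈ 0.2540


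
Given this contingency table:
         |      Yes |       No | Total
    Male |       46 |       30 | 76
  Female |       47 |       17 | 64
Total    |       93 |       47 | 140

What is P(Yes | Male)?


P(Yes | Male) = 46/(46+30) = 46/76 = 23/38

P(Yes|Male) = 23/38 ≈ 60.53%


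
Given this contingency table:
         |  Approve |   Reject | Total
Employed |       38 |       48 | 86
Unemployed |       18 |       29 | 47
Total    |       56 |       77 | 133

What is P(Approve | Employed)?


P(Approve | Employed) = 38/(38+48) = 38/86 = 19/43

P(Approve|Employed) = 19/43 ≈ 44.19%


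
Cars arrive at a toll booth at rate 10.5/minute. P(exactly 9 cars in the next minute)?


Poisson(λ=10.5): P(X=9) = e^(-λ)×λ^k/k!
= e^(-10.5) × 10.5^9 / 9!
≈ 2.753644935e-05 × 1551328215.98 / 362880 ≈ 0.117720

P(X=9) ≈ 0.117720 ≈ 11.77%


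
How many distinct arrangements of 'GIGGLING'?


Letters: 8, freq: {'G': 4, 'I': 2, 'L': 1, 'N': 1}
8!/(4!×2!×1!×1!) = 40320/48 = 840

840


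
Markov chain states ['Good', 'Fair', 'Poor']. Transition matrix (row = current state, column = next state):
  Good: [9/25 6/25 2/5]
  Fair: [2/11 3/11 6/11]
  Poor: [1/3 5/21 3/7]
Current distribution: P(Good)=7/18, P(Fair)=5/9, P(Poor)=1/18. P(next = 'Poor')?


P(next=Poor) = Σᵢ P(now=i)×P(i→Poor)
= 7/18×2/5 + 5/9×6/11 + 1/18×3/7
= 7/45 + 10/33 + 1/42 = 3343/6930

P = 3343/6930 ≈ 0.4824


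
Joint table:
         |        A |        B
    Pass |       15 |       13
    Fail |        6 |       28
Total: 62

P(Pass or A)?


P(Pass∨A) = P(Pass) + P(A) - P(Pass∧A)
= (28 + 21 - 15)/62 = 34/62 = 17/31

P = 17/31 ≈ 54.84%


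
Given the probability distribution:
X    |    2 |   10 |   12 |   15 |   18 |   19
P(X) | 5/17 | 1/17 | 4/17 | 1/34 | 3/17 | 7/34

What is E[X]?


E[X] = Σ x·P(X=x)
= (2)×(5/17) + (10)×(1/17) + (12)×(4/17) + (15)×(1/34) + (18)×(3/17) + (19)×(7/34)
= 196/17

E[X] = 196/17


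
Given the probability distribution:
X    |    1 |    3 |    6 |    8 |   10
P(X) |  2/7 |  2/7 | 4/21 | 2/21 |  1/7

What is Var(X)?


E[X] = 94/21
E[X²] = 632/21
Var(X) = E[X²] - (E[X])² = 632/21 - 8836/441 = 4436/441

Var(X) = 4436/441 ≈ 10.0590


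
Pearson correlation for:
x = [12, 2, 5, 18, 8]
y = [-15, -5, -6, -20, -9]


n=5, Σx=45, Σy=-55, Σxy=-652, Σx²=561, Σy²=767
r = (5×(-652) - 45×(-55))/√((5×561 - 45²)(5×767 - (-55)²))
= -785/√(780×810) = -785/√631800 ≈ -785/794.8585 ≈ -0.9876

r ≈ -0.9876


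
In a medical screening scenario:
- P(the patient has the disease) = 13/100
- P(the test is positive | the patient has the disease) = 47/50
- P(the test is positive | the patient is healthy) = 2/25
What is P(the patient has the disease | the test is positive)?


Using Bayes' theorem:
P(A|B) = P(B|A)·P(A) / P(B)

P(the test is positive) = 47/50 × 13/100 + 2/25 × 87/100
= 611/5000 + 87/1250 = 959/5000

P(the patient has the disease|the test is positive) = (611/5000) / (959/5000) = 611/959

P(the patient has the disease|the test is positive) = 611/959 ≈ 63.71%


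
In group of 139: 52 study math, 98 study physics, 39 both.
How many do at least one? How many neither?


|A∪B| = 52+98-39 = 111
Neither = 139-111 = 28

At least one: 111; Neither: 28


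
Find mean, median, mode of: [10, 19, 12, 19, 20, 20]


Sorted: [10, 12, 19, 19, 20, 20]
Mean = 100/6 = 50/3
Median = 19
Freq: {10: 1, 19: 2, 12: 1, 20: 2}
Mode: [19, 20]

Mean=50/3, Median=19, Mode=[19, 20]


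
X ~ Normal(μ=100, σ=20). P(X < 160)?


z = (160-100)/20 = 3.0
P(Z < 3.0) = 0.9987

P(X < 160) ≈ 0.9987


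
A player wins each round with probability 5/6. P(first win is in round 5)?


Geometric: P(X=5) = (1-p)^(k-1)×p = (1/6)^4×5/6 = 5/7776

P(X=5) = 5/7776 ≈ 0.06%


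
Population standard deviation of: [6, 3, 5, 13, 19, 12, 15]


Mean = 73/7
  (6-73/7)²=961/49
  (3-73/7)²=2704/49
  (5-73/7)²=1444/49
  (13-73/7)²=324/49
  (19-73/7)²=3600/49
  (12-73/7)²=121/49
  (15-73/7)²=1024/49
Σ(x-μ)² = 1454/7
σ² = (1454/7)/7 = 1454/49

σ = √(1454/49) ≈ 5.4473


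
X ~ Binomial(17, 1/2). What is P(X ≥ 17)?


P(X ≥ 17) = Σ P(X=i) for i=17..17
P(X=17) = 1/131072
Sum = 1/131072

P(X ≥ 17) = 1/131072 ≈ 0.00%


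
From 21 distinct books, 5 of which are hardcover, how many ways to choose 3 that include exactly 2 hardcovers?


Choose 2 of the 5 hardcovers and 1 of the other 16 books:
C(5,2)×C(16,1) = 10×16 = 160

160


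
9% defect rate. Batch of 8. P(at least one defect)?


P(all good) = (91/100)^8 = 4702525276151521/10000000000000000
P(≥1 defect) = 5297474723848479/10000000000000000

P = 5297474723848479/10000000000000000 ≈ 52.97%


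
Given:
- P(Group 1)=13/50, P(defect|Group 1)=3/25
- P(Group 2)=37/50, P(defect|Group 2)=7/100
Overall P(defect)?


P(B) = Σ P(B|Aᵢ)×P(Aᵢ)
  3/25×13/50 = 39/1250
  7/100×37/50 = 259/5000
Sum = 83/1000

P(defect) = 83/1000 ≈ 8.30%


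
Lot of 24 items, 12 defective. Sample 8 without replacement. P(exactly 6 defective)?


Hypergeometric: C(12,6)×C(12,2)/C(24,8)
= 924×66/735471 = 616/7429

P(X=6) = 616/7429 ≈ 8.29%


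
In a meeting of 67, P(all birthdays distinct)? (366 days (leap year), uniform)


P(all different) = Π(366-i)/366 for i=0..66
= (366/366)×(365/366)×...×(300/366)
= 0.001590

P ≈ 0.0016 ≈ 0.16%


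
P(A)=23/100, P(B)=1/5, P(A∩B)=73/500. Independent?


P(A)×P(B) = 23/500
P(A∩B) = 73/500
Not equal → NOT independent

No, not independent


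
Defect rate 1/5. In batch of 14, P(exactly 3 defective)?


Binomial: P(X=3) = C(14,3)×p^3×(1-p)^11
= 364 × 1/125 × 4194304/48828125 = 1526726656/6103515625

P(X=3) = 1526726656/6103515625 ≈ 25.01%


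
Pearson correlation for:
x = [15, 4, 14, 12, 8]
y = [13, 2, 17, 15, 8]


n=5, Σx=53, Σy=55, Σxy=685, Σx²=645, Σy²=751
r = (5×685 - 53×55)/√((5×645 - 53²)(5×751 - 55²))
= 510/√(416×730) = 510/√303680 ≈ 510/551.0717 ≈ 0.9255

r ≈ 0.9255


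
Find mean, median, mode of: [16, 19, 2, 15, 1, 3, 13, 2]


Sorted: [1, 2, 2, 3, 13, 15, 16, 19]
Mean = 71/8
Median = 8
Freq: {16: 1, 19: 1, 2: 2, 15: 1, 1: 1, 3: 1, 13: 1}
Mode: [2]

Mean=71/8, Median=8, Mode=2


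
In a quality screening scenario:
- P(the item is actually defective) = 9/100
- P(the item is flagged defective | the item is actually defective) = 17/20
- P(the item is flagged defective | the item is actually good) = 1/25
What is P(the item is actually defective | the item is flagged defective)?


Using Bayes' theorem:
P(A|B) = P(B|A)·P(A) / P(B)

P(the item is flagged defective) = 17/20 × 9/100 + 1/25 × 91/100
= 153/2000 + 91/2500 = 1129/10000

P(the item is actually defective|the item is flagged defective) = (153/2000) / (1129/10000) = 765/1129

P(the item is actually defective|the item is flagged defective) = 765/1129 ≈ 67.76%


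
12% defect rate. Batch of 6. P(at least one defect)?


P(all good) = (22/25)^6 = 113379904/244140625
P(≥1 defect) = 130760721/244140625

P = 130760721/244140625 ≈ 53.56%


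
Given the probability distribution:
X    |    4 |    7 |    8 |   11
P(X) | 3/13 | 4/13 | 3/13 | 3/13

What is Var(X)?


E[X] = 97/13
E[X²] = 799/13
Var(X) = E[X²] - (E[X])² = 799/13 - 9409/169 = 978/169

Var(X) = 978/169 ≈ 5.7870


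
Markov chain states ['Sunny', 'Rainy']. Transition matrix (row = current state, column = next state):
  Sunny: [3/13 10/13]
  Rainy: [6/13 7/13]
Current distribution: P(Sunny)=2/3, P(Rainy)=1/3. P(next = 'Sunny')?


P(next=Sunny) = Σᵢ P(now=i)×P(i→Sunny)
= 2/3×3/13 + 1/3×6/13
= 2/13 + 2/13 = 4/13

P = 4/13 ≈ 0.3077


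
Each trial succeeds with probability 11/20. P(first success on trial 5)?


Geometric: P(X=5) = (1-p)^(k-1)×p = (9/20)^4×11/20 = 72171/3200000

P(X=5) = 72171/3200000 ≈ 2.26%


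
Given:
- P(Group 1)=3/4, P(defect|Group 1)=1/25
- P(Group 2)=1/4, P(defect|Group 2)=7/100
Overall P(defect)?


P(B) = Σ P(B|Aᵢ)×P(Aᵢ)
  1/25×3/4 = 3/100
  7/100×1/4 = 7/400
Sum = 19/400

P(defect) = 19/400 ≈ 4.75%


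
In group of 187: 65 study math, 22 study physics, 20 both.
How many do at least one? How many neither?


|A∪B| = 65+22-20 = 67
Neither = 187-67 = 120

At least one: 67; Neither: 120


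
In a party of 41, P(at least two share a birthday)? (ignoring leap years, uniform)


P(all different) = Π(365-i)/365 for i=0..40
= 0.096848
P(match) = 1 - 0.096848 = 0.903152

P ≈ 0.9032 ≈ 90.32%


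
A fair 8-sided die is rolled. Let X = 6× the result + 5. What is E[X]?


E[die] = (1+8)/2 = 9/2
E[X] = 6×9/2 + 5 = 32

E[X] = 32


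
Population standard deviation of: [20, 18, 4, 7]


Mean = 49/4
  (20-49/4)²=961/16
  (18-49/4)²=529/16
  (4-49/4)²=1089/16
  (7-49/4)²=441/16
Σ(x-μ)² = 755/4
σ² = (755/4)/4 = 755/16

σ = √(755/16) ≈ 6.8693


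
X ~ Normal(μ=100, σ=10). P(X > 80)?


z = (80-100)/10 = -2.0
P(X > 80) = 1 - P(Z ≤ -2.0) = 1 - 0.0228 = 0.9772

P(X > 80) ≈ 0.9772


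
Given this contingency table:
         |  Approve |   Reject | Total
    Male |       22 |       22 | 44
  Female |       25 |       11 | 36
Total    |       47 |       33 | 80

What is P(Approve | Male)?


P(Approve | Male) = 22/(22+22) = 22/44 = 1/2

P(Approve|Male) = 1/2 ≈ 50.00%


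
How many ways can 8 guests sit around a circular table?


Circular arrangements of 8 distinct objects: fix one position to break rotational symmetry.
(n-1)! = 7! = 5040

5040


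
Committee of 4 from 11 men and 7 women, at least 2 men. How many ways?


Count by #men:
  2M,2W: C(11,2)×C(7,2)=1155
  3M,1W: C(11,3)×C(7,1)=1155
  4M,0W: C(11,4)×C(7,0)=330
Total = 2640

2640


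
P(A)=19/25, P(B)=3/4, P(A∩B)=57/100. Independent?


P(A)×P(B) = 57/100
P(A∩B) = 57/100
Equal ✓ → Independent

Yes, independent


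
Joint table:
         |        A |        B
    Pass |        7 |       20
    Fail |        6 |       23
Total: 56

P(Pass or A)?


P(Pass∨A) = P(Pass) + P(A) - P(Pass∧A)
= (27 + 13 - 7)/56 = 33/56

P = 33/56 ≈ 58.93%


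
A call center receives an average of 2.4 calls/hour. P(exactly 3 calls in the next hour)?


Poisson(λ=2.4): P(X=3) = e^(-λ)×λ^k/k!
= e^(-2.4) × 2.4^3 / 3!
≈ 0.09071795329 × 13.824 / 6 ≈ 0.209014

P(X=3) ≈ 0.209014 ≈ 20.90%


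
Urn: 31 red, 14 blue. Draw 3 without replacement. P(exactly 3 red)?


Hypergeometric: C(31,3)×C(14,0)/C(45,3)
= 4495×1/14190 = 899/2838

P(X=3) = 899/2838 ≈ 31.68%


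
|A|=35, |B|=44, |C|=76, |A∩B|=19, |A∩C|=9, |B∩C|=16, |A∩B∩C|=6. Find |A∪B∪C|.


|A∪B∪C| = 35+44+76-19-9-16+6 = 117

|A∪B∪C| = 117


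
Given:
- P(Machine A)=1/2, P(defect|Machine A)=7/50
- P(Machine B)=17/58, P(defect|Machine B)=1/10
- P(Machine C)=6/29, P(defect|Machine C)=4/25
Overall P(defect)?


P(B) = Σ P(B|Aᵢ)×P(Aᵢ)
  7/50×1/2 = 7/100
  1/10×17/58 = 17/580
  4/25×6/29 = 24/725
Sum = 96/725

P(defect) = 96/725 ≈ 13.24%
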